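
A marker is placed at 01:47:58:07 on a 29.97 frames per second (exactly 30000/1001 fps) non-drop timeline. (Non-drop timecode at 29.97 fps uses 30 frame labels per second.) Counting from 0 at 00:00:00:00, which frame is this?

Total seconds to the label: (1 × 3600 + 47 × 60 + 58) = 6478.
Frame index = 6478 × 30 + 7 = 194347.

frame 194347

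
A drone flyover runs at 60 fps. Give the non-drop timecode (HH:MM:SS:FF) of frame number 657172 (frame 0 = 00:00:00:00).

03:02:32:52

657172 ÷ 60 = 10952 full seconds, remainder 52 frames.
10952 s = 3 h 2 min 32 s.
Timecode: 03:02:32:52.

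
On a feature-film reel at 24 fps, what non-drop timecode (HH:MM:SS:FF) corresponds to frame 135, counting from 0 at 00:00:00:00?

135 ÷ 24 = 5 full seconds, remainder 15 frames.
5 s = 0 h 0 min 5 s.
Timecode: 00:00:05:15.

00:00:05:15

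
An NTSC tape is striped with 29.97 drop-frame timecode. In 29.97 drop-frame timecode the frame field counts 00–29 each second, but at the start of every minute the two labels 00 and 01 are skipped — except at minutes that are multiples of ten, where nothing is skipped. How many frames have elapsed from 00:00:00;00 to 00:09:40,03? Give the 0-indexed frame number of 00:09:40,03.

As if non-drop at 30 labels/s: (0 × 3600 + 9 × 60 + 40) × 30 + 3 = 17403.
Minute boundaries passed: 9; those not divisible by 10: 9 − 0 = 9; dropped labels = 2 × 9 = 18.
Actual frame index = 17403 − 18 = 17385.

17385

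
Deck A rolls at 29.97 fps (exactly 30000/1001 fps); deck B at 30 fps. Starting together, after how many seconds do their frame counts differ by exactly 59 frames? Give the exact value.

59059/30 seconds

The gap grows by |30 − 30000/1001| = 30/1001 frames per second.
Time for a 59-frame gap: 59 ÷ (30/1001) = 59059/30 s.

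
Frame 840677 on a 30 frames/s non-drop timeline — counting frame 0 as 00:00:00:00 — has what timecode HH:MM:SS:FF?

840677 ÷ 30 = 28022 full seconds, remainder 17 frames.
28022 s = 7 h 47 min 2 s.
Timecode: 07:47:02:17.

07:47:02:17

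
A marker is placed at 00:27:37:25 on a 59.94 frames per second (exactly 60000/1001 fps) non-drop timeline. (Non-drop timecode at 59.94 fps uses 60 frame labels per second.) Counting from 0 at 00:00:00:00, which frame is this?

Total seconds to the label: (0 × 3600 + 27 × 60 + 37) = 1657.
Frame index = 1657 × 60 + 25 = 99445.

frame 99445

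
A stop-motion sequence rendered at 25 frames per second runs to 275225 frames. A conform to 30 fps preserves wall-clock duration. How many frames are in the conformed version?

330270 frames

Target frames = source frames × (target rate / source rate) = 275225 × (30)/(25) = 275225 × 6/5 = 330270.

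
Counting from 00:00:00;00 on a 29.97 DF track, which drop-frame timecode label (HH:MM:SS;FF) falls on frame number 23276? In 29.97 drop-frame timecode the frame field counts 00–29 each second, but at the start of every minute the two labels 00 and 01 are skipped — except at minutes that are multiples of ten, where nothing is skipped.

00:12:56;18

Ten DF minutes hold 17982 frames, so frame 23276 lies in block 1 (frames 17982–35963) with 5294 frames into that block.
The block's first minute is 1800 frames and the rest 1798 each; 5294 frames reaches minute 2, so 1 × 18 + 2 × 2 = 22 labels have been skipped so far.
Adding those back, label number 23276 + 22 = 23298 at 30 labels/s is 776 s + 18 f = 0 h 12 min 56 s frame 18, i.e. 00:12:56;18.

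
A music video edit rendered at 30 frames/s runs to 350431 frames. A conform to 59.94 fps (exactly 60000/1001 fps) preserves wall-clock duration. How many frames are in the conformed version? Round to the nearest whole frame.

700162 frames

Frames at target rate = 350431 × (60000/1001) / (30) = 700862000/1001 ≈ 700161.838.
Nearest whole frame: 700162.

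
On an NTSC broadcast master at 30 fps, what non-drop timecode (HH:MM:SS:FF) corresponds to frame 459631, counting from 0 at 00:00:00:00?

04:15:21:01

459631 ÷ 30 = 15321 full seconds, remainder 1 frame.
15321 s = 4 h 15 min 21 s.
Timecode: 04:15:21:01.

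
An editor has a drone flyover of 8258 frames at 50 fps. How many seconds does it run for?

Running time = 8258 / (50) = 165.16 s.

165.16 seconds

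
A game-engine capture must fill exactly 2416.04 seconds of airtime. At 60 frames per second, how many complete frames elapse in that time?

144962 frames

Frames = 2416.04 × 60 = 724812/5 ≈ 144962.4000.
Complete frames: 144962.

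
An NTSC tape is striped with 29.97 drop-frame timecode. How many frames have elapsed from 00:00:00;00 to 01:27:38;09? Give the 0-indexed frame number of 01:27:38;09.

157591

Complete 10-minute blocks: 8, each 17982 frames → 143856.
Remaining 7 whole minutes in the current block: 1800 + 6 × 1798 = 12588 frames.
Within the current minute: 38 × 30 + 9 − 2 = 1147 (labels ;00/;01 skipped at this minute). Total = 143856 + 12588 + 1147 = 157591.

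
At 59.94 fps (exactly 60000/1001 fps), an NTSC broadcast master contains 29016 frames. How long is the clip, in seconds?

Running time = 29016 / (60000/1001) = 484.0836 s.

484.0836 seconds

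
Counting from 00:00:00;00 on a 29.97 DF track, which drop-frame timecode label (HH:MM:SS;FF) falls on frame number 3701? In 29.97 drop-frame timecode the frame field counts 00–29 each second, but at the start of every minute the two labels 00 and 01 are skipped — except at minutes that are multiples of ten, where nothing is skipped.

Each 10-minute DF block holds 10 × 60 × 30 − 9 × 2 = 17982 frames. 3701 ÷ 17982 → 0 full blocks, remainder 3701.
Within the partial block the first minute is 1800 frames and each further minute 1798, so 2 further minute boundaries passed. Total skipped labels = 18 × 0 + 2 × 2 = 4.
Non-drop label index = 3701 + 4 = 3705; at 30 labels/s that is 00:02:03:15, i.e. DF 00:02:03;15.

00:02:03;15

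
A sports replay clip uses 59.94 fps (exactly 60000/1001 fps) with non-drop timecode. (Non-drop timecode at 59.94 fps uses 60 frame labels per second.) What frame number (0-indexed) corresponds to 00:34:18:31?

frame 123511

Total seconds to the label: (0 × 3600 + 34 × 60 + 18) = 2058.
Frame index = 2058 × 60 + 31 = 123511.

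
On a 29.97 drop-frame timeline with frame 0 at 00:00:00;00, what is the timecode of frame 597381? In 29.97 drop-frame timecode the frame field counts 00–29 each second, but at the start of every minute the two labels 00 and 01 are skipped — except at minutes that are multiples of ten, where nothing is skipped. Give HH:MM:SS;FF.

Each 10-minute DF block holds 10 × 60 × 30 − 9 × 2 = 17982 frames. 597381 ÷ 17982 → 33 full blocks, remainder 3975.
Within the partial block the first minute is 1800 frames and each further minute 1798, so 2 further minute boundaries passed. Total skipped labels = 18 × 33 + 2 × 2 = 598.
Non-drop label index = 597381 + 598 = 597979; at 30 labels/s that is 05:32:12:19, i.e. DF 05:32:12;19.

05:32:12;19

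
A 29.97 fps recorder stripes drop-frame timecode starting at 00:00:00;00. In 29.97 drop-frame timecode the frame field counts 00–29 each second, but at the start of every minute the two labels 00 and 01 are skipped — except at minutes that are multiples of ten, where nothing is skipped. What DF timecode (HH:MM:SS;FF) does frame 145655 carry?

01:20:59;29

Ten DF minutes hold 17982 frames, so frame 145655 lies in block 8 (frames 143856–161837) with 1799 frames into that block.
The block's first minute is 1800 frames and the rest 1798 each; 1799 frames reaches minute 0, so 8 × 18 + 0 × 2 = 144 labels have been skipped so far.
Adding those back, label number 145655 + 144 = 145799 at 30 labels/s is 4859 s + 29 f = 1 h 20 min 59 s frame 29, i.e. 01:20:59;29.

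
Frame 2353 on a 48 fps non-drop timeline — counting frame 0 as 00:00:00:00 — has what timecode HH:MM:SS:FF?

2353 ÷ 48 = 49 full seconds, remainder 1 frame.
49 s = 0 h 0 min 49 s.
Timecode: 00:00:49:01.

00:00:49:01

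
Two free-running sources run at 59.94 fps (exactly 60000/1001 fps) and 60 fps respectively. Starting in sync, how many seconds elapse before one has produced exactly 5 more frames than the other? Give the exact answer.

The gap grows by |60 − 60000/1001| = 60/1001 frames per second.
Time for a 5-frame gap: 5 ÷ (60/1001) = 1001/12 s.

1001/12 seconds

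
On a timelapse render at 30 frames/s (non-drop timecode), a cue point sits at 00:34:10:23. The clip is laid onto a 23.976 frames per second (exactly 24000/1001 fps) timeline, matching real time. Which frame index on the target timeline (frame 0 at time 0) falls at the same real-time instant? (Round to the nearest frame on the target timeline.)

Source frame index: (0×3600 + 34×60 + 10) × 30 + 23 = 61523.
Real time: 61523 / (30) = 61523/30 s.
Target frame: (61523/30) × (24000/1001) = 639200/13 ≈ 49169.231 → 49169.

frame 49169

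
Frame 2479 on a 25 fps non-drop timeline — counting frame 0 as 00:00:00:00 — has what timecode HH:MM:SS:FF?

2479 ÷ 25 = 99 full seconds, remainder 4 frames.
99 s = 0 h 1 min 39 s.
Timecode: 00:01:39:04.

00:01:39:04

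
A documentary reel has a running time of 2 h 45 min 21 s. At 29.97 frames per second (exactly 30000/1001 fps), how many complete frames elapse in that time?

2 h 45 min 21 s = 9921 s.
Frames = 9921 × 30000/1001 = 297630000/1001 ≈ 297332.6673.
Complete frames: 297332.

297332 frames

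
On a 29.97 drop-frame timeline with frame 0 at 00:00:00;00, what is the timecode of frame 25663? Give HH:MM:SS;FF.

00:14:16;09

Ten DF minutes hold 17982 frames, so frame 25663 lies in block 1 (frames 17982–35963) with 7681 frames into that block.
The block's first minute is 1800 frames and the rest 1798 each; 7681 frames reaches minute 4, so 1 × 18 + 4 × 2 = 26 labels have been skipped so far.
Adding those back, label number 25663 + 26 = 25689 at 30 labels/s is 856 s + 9 f = 0 h 14 min 16 s frame 9, i.e. 00:14:16;09.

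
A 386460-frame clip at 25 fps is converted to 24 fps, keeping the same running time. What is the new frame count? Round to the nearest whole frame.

371002 frames

Frames at target rate = 386460 × (24) / (25) = 1855008/5 ≈ 371001.600.
Nearest whole frame: 371002.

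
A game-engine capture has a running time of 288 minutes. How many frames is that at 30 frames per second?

288 min = 17280 s.
Frames = 17280 × 30 = 518400.

518400 frames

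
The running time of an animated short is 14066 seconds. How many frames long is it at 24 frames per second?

337584 frames

Frames = 14066 × 24 = 337584.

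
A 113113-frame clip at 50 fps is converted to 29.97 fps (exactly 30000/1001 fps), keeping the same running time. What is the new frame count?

67800 frames

Target frames = source frames × (target rate / source rate) = 113113 × (30000/1001)/(50) = 113113 × 600/1001 = 67800.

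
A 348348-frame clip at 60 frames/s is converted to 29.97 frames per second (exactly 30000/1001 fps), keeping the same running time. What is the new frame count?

174000 frames

Target frames = source frames × (target rate / source rate) = 348348 × (30000/1001)/(60) = 348348 × 500/1001 = 174000.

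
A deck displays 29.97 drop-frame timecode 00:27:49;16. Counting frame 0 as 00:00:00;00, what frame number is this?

Complete 10-minute blocks: 2, each 17982 frames → 35964.
Remaining 7 whole minutes in the current block: 1800 + 6 × 1798 = 12588 frames.
Within the current minute: 49 × 30 + 16 − 2 = 1484 (labels ;00/;01 skipped at this minute). Total = 35964 + 12588 + 1484 = 50036.

50036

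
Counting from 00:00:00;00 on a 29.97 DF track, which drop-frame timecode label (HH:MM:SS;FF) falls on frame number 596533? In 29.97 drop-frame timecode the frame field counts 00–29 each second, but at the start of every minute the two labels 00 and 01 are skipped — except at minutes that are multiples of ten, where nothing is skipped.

05:31:44;09

Each 10-minute DF block holds 10 × 60 × 30 − 9 × 2 = 17982 frames. 596533 ÷ 17982 → 33 full blocks, remainder 3127.
Within the partial block the first minute is 1800 frames and each further minute 1798, so 1 further minute boundary passed. Total skipped labels = 18 × 33 + 2 × 1 = 596.
Non-drop label index = 596533 + 596 = 597129; at 30 labels/s that is 05:31:44:09, i.e. DF 05:31:44;09.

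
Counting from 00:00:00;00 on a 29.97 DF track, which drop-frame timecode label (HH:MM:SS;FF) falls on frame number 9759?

Ten DF minutes hold 17982 frames, so frame 9759 lies in block 0 (frames 0–17981) with 9759 frames into that block.
The block's first minute is 1800 frames and the rest 1798 each; 9759 frames reaches minute 5, so 0 × 18 + 5 × 2 = 10 labels have been skipped so far.
Adding those back, label number 9759 + 10 = 9769 at 30 labels/s is 325 s + 19 f = 0 h 5 min 25 s frame 19, i.e. 00:05:25;19.

00:05:25;19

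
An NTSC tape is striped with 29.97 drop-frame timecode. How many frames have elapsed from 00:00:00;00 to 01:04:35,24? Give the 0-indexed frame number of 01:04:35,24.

116158

As if non-drop at 30 labels/s: (1 × 3600 + 4 × 60 + 35) × 30 + 24 = 116274.
Minute boundaries passed: 64; those not divisible by 10: 64 − 6 = 58; dropped labels = 2 × 58 = 116.
Actual frame index = 116274 − 116 = 116158.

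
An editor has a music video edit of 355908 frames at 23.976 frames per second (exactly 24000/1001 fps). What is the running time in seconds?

Running time = 355908 / (24000/1001) = 14844.3295 s.

14844.3295 seconds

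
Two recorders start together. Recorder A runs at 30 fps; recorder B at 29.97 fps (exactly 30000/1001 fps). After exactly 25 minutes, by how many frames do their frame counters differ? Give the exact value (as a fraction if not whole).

25 min = 1500 s.
A emits 30 × 1500 = 45000 frames; B emits 30000/1001 × 1500 = 45000000/1001.
Difference = 45000/1001 frames (≈ 44.9550); B is behind A.

45000/1001 frames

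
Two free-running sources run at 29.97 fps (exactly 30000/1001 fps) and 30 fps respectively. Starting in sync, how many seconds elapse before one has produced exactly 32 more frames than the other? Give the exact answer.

16016/15 seconds

The gap grows by |30 − 30000/1001| = 30/1001 frames per second.
Time for a 32-frame gap: 32 ÷ (30/1001) = 16016/15 s.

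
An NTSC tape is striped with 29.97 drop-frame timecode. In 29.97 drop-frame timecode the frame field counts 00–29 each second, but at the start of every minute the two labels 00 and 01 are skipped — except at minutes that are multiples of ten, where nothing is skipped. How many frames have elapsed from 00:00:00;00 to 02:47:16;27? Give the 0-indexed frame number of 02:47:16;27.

Complete 10-minute blocks: 16, each 17982 frames → 287712.
Remaining 7 whole minutes in the current block: 1800 + 6 × 1798 = 12588 frames.
Within the current minute: 16 × 30 + 27 − 2 = 505 (labels ;00/;01 skipped at this minute). Total = 287712 + 12588 + 505 = 300805.

300805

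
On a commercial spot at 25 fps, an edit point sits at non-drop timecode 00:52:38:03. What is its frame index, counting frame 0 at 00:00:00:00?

Total seconds to the label: (0 × 3600 + 52 × 60 + 38) = 3158.
Frame index = 3158 × 25 + 3 = 78953.

frame 78953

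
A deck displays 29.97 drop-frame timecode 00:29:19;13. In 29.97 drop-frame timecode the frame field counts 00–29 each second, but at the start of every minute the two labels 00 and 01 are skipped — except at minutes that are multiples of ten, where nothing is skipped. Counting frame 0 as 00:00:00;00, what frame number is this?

Complete 10-minute blocks: 2, each 17982 frames → 35964.
Remaining 9 whole minutes in the current block: 1800 + 8 × 1798 = 16184 frames.
Within the current minute: 19 × 30 + 13 − 2 = 581 (labels ;00/;01 skipped at this minute). Total = 35964 + 16184 + 581 = 52729.

52729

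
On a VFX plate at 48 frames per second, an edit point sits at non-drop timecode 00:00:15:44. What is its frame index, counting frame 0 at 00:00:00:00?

frame 764

Total seconds to the label: (0 × 3600 + 0 × 60 + 15) = 15.
Frame index = 15 × 48 + 44 = 764.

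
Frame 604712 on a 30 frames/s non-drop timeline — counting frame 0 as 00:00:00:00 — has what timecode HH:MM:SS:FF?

604712 ÷ 30 = 20157 full seconds, remainder 2 frames.
20157 s = 5 h 35 min 57 s.
Timecode: 05:35:57:02.

05:35:57:02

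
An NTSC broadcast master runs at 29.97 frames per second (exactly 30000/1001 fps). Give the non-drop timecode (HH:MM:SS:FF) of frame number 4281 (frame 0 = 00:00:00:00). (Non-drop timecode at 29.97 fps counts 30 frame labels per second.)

4281 ÷ 30 = 142 full seconds, remainder 21 frames.
142 s = 0 h 2 min 22 s.
Timecode: 00:02:22:21.

00:02:22:21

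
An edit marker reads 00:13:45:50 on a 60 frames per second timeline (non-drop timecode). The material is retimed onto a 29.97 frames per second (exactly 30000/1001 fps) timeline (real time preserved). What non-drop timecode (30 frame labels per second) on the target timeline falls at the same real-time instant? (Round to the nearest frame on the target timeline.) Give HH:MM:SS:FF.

00:13:45:00

Source frame index: (0×3600 + 13×60 + 45) × 60 + 50 = 49550.
Real time: 49550 / (60) = 4955/6 s.
Target frame: (4955/6) × (30000/1001) = 24775000/1001 ≈ 24750.250 → 24750.
At 30 labels/s: frame 24750 → 00:13:45:00.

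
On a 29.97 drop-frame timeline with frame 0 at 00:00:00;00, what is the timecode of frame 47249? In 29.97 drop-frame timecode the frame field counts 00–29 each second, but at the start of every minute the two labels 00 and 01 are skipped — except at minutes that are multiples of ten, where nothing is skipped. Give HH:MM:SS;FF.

00:26:16;17

Ten DF minutes hold 17982 frames, so frame 47249 lies in block 2 (frames 35964–53945) with 11285 frames into that block.
The block's first minute is 1800 frames and the rest 1798 each; 11285 frames reaches minute 6, so 2 × 18 + 6 × 2 = 48 labels have been skipped so far.
Adding those back, label number 47249 + 48 = 47297 at 30 labels/s is 1576 s + 17 f = 0 h 26 min 16 s frame 17, i.e. 00:26:16;17.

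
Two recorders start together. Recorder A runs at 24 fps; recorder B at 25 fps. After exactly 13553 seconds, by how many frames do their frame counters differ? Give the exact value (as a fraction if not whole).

13553 frames

A emits 24 × 13553 = 325272 frames; B emits 25 × 13553 = 338825.
Difference = 13553 frames; B is ahead of A.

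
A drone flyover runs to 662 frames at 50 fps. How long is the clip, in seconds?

13.24 seconds

Running time = 662 / (50) = 13.24 s.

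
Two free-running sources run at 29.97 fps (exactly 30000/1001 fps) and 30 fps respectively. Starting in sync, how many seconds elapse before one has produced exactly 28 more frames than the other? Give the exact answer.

The gap grows by |30 − 30000/1001| = 30/1001 frames per second.
Time for a 28-frame gap: 28 ÷ (30/1001) = 14014/15 s.

14014/15 seconds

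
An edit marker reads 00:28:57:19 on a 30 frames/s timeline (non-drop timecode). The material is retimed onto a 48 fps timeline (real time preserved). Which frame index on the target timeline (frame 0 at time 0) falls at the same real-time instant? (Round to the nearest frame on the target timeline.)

Source frame index: (0×3600 + 28×60 + 57) × 30 + 19 = 52129.
Real time: 52129 / (30) = 52129/30 s.
Target frame: (52129/30) × (48) = 417032/5 ≈ 83406.400 → 83406.

frame 83406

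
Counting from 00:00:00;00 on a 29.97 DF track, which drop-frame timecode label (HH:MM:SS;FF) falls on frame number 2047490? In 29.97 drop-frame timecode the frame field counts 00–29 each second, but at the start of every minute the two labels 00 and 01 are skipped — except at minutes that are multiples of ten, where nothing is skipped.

18:58:38;00

Each 10-minute DF block holds 10 × 60 × 30 − 9 × 2 = 17982 frames. 2047490 ÷ 17982 → 113 full blocks, remainder 15524.
Within the partial block the first minute is 1800 frames and each further minute 1798, so 8 further minute boundaries passed. Total skipped labels = 18 × 113 + 2 × 8 = 2050.
Non-drop label index = 2047490 + 2050 = 2049540; at 30 labels/s that is 18:58:38:00, i.e. DF 18:58:38;00.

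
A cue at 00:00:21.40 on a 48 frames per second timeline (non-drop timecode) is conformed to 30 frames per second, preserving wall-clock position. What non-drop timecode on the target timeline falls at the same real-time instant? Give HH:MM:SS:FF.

Source frame index: (0×3600 + 0×60 + 21) × 48 + 40 = 1048.
Real time: 1048 / (48) = 131/6 s.
Target frame: (131/6) × (30) = 655.
At 30 labels/s: frame 655 → 00:00:21:25.

00:00:21:25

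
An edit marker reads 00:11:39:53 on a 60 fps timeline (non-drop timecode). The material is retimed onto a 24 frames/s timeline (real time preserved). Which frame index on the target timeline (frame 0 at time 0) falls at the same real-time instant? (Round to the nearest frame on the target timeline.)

frame 16797

Source frame index: (0×3600 + 11×60 + 39) × 60 + 53 = 41993.
Real time: 41993 / (60) = 41993/60 s.
Target frame: (41993/60) × (24) = 83986/5 ≈ 16797.200 → 16797.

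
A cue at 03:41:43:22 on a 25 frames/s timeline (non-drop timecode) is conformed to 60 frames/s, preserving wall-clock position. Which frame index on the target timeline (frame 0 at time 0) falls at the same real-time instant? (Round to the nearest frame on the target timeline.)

Source frame index: (3×3600 + 41×60 + 43) × 25 + 22 = 332597.
Real time: 332597 / (25) = 332597/25 s.
Target frame: (332597/25) × (60) = 3991164/5 ≈ 798232.800 → 798233.

frame 798233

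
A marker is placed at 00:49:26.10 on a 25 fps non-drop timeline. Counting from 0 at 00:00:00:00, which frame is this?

frame 74160

Total seconds to the label: (0 × 3600 + 49 × 60 + 26) = 2966.
Frame index = 2966 × 25 + 10 = 74160.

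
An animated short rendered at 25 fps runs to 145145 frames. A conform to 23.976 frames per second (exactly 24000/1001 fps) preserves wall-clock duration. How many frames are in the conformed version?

Target frames = source frames × (target rate / source rate) = 145145 × (24000/1001)/(25) = 145145 × 960/1001 = 139200.

139200 frames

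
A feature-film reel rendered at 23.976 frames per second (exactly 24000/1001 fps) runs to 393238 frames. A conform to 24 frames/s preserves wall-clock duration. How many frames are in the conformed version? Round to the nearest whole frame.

Frames at target rate = 393238 × (24) / (24000/1001) = 196815619/500 ≈ 393631.238.
Nearest whole frame: 393631.

393631 frames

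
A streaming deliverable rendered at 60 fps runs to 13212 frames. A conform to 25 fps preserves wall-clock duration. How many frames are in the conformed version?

5505 frames

Target frames = source frames × (target rate / source rate) = 13212 × (25)/(60) = 13212 × 5/12 = 5505.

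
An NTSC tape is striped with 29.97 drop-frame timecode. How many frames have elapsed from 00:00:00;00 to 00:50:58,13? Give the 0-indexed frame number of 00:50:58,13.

As if non-drop at 30 labels/s: (0 × 3600 + 50 × 60 + 58) × 30 + 13 = 91753.
Minute boundaries passed: 50; those not divisible by 10: 50 − 5 = 45; dropped labels = 2 × 45 = 90.
Actual frame index = 91753 − 90 = 91663.

91663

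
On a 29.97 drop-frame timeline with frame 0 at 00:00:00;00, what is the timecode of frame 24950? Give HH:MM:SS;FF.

Ten DF minutes hold 17982 frames, so frame 24950 lies in block 1 (frames 17982–35963) with 6968 frames into that block.
The block's first minute is 1800 frames and the rest 1798 each; 6968 frames reaches minute 3, so 1 × 18 + 3 × 2 = 24 labels have been skipped so far.
Adding those back, label number 24950 + 24 = 24974 at 30 labels/s is 832 s + 14 f = 0 h 13 min 52 s frame 14, i.e. 00:13:52;14.

00:13:52;14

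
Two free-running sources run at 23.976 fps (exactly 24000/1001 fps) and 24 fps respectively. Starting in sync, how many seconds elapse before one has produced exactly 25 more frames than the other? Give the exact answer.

The gap grows by |24 − 24000/1001| = 24/1001 frames per second.
Time for a 25-frame gap: 25 ÷ (24/1001) = 25025/24 s.

25025/24 seconds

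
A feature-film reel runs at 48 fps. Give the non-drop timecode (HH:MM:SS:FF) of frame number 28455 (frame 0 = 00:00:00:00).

00:09:52:39

28455 ÷ 48 = 592 full seconds, remainder 39 frames.
592 s = 0 h 9 min 52 s.
Timecode: 00:09:52:39.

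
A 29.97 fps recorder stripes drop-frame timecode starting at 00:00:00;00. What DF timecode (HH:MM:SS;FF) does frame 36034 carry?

00:20:02;10

Each 10-minute DF block holds 10 × 60 × 30 − 9 × 2 = 17982 frames. 36034 ÷ 17982 → 2 full blocks, remainder 70.
Within the partial block the first minute is 1800 frames and each further minute 1798, so 0 further minute boundaries passed. Total skipped labels = 18 × 2 + 2 × 0 = 36.
Non-drop label index = 36034 + 36 = 36070; at 30 labels/s that is 00:20:02:10, i.e. DF 00:20:02;10.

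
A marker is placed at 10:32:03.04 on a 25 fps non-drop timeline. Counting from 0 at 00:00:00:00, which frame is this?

948079

Total seconds to the label: (10 × 3600 + 32 × 60 + 3) = 37923.
Frame index = 37923 × 25 + 4 = 948079.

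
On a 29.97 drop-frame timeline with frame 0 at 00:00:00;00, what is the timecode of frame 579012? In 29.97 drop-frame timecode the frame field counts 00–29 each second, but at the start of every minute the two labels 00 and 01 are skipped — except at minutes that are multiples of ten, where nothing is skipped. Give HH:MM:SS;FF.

05:21:59;20

Ten DF minutes hold 17982 frames, so frame 579012 lies in block 32 (frames 575424–593405) with 3588 frames into that block.
The block's first minute is 1800 frames and the rest 1798 each; 3588 frames reaches minute 1, so 32 × 18 + 1 × 2 = 578 labels have been skipped so far.
Adding those back, label number 579012 + 578 = 579590 at 30 labels/s is 19319 s + 20 f = 5 h 21 min 59 s frame 20, i.e. 05:21:59;20.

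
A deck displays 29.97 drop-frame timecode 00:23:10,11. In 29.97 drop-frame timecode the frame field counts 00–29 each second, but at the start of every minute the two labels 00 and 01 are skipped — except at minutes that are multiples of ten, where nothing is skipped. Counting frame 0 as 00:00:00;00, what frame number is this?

Complete 10-minute blocks: 2, each 17982 frames → 35964.
Remaining 3 whole minutes in the current block: 1800 + 2 × 1798 = 5396 frames.
Within the current minute: 10 × 30 + 11 − 2 = 309 (labels ;00/;01 skipped at this minute). Total = 35964 + 5396 + 309 = 41669.

41669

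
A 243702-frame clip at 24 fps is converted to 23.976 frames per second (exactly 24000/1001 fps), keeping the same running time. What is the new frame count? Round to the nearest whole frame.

Frames at target rate = 243702 × (24000/1001) / (24) = 243702000/1001 ≈ 243458.541.
Nearest whole frame: 243459.

243459 frames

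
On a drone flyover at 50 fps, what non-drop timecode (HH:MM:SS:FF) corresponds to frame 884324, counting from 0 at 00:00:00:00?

04:54:46:24

884324 ÷ 50 = 17686 full seconds, remainder 24 frames.
17686 s = 4 h 54 min 46 s.
Timecode: 04:54:46:24.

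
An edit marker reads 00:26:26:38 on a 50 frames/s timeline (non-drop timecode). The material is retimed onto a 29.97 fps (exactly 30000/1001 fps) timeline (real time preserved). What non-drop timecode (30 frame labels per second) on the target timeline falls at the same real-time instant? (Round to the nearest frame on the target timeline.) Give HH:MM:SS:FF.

Source frame index: (0×3600 + 26×60 + 26) × 50 + 38 = 79338.
Real time: 79338 / (50) = 39669/25 s.
Target frame: (39669/25) × (30000/1001) = 6800400/143 ≈ 47555.245 → 47555.
At 30 labels/s: frame 47555 → 00:26:25:05.

00:26:25:05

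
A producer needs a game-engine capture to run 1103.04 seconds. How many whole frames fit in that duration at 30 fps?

33091 frames

Frames = 1103.04 × 30 = 165456/5 ≈ 33091.2000.
Complete frames: 33091.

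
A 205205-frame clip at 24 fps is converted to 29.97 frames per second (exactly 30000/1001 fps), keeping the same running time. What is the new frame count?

256250 frames

Target frames = source frames × (target rate / source rate) = 205205 × (30000/1001)/(24) = 205205 × 1250/1001 = 256250.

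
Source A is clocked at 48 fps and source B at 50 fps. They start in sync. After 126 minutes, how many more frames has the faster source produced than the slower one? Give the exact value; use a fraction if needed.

15120 frames

126 min = 7560 s.
A emits 48 × 7560 = 362880 frames; B emits 50 × 7560 = 378000.
Difference = 15120 frames; B is ahead of A.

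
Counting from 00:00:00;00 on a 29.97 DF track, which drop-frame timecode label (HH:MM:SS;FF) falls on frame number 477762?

04:25:41;10

Each 10-minute DF block holds 10 × 60 × 30 − 9 × 2 = 17982 frames. 477762 ÷ 17982 → 26 full blocks, remainder 10230.
Within the partial block the first minute is 1800 frames and each further minute 1798, so 5 further minute boundaries passed. Total skipped labels = 18 × 26 + 2 × 5 = 478.
Non-drop label index = 477762 + 478 = 478240; at 30 labels/s that is 04:25:41:10, i.e. DF 04:25:41;10.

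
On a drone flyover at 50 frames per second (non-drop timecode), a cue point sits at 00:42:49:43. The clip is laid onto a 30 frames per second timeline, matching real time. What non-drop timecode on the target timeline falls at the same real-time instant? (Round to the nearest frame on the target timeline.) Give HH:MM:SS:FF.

Source frame index: (0×3600 + 42×60 + 49) × 50 + 43 = 128493.
Real time: 128493 / (50) = 128493/50 s.
Target frame: (128493/50) × (30) = 385479/5 ≈ 77095.800 → 77096.
At 30 labels/s: frame 77096 → 00:42:49:26.

00:42:49:26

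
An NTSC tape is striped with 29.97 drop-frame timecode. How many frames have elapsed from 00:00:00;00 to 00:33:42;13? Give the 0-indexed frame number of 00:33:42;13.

60613

Complete 10-minute blocks: 3, each 17982 frames → 53946.
Remaining 3 whole minutes in the current block: 1800 + 2 × 1798 = 5396 frames.
Within the current minute: 42 × 30 + 13 − 2 = 1271 (labels ;00/;01 skipped at this minute). Total = 53946 + 5396 + 1271 = 60613.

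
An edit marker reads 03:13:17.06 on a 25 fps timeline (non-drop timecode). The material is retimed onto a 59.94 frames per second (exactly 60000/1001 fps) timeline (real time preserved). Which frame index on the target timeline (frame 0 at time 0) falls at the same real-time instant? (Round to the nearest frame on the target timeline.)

Source frame index: (3×3600 + 13×60 + 17) × 25 + 6 = 289931.
Real time: 289931 / (25) = 289931/25 s.
Target frame: (289931/25) × (60000/1001) = 695834400/1001 ≈ 695139.261 → 695139.

frame 695139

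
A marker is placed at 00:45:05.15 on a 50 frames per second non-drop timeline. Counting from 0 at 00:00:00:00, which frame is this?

Total seconds to the label: (0 × 3600 + 45 × 60 + 5) = 2705.
Frame index = 2705 × 50 + 15 = 135265.

frame 135265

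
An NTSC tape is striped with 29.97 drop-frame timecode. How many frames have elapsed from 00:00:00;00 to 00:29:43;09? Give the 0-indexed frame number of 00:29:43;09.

As if non-drop at 30 labels/s: (0 × 3600 + 29 × 60 + 43) × 30 + 9 = 53499.
Minute boundaries passed: 29; those not divisible by 10: 29 − 2 = 27; dropped labels = 2 × 27 = 54.
Actual frame index = 53499 − 54 = 53445.

53445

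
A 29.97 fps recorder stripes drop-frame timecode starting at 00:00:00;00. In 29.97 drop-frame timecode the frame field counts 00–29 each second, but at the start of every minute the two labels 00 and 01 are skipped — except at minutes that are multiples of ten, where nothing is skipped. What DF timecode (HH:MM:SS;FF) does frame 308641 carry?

Ten DF minutes hold 17982 frames, so frame 308641 lies in block 17 (frames 305694–323675) with 2947 frames into that block.
The block's first minute is 1800 frames and the rest 1798 each; 2947 frames reaches minute 1, so 17 × 18 + 1 × 2 = 308 labels have been skipped so far.
Adding those back, label number 308641 + 308 = 308949 at 30 labels/s is 10298 s + 9 f = 2 h 51 min 38 s frame 9, i.e. 02:51:38;09.

02:51:38;09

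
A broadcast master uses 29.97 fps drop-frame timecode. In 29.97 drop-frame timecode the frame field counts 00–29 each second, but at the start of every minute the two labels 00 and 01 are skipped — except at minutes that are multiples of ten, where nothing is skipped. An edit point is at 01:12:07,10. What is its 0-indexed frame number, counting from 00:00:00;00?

As if non-drop at 30 labels/s: (1 × 3600 + 12 × 60 + 7) × 30 + 10 = 129820.
Minute boundaries passed: 72; those not divisible by 10: 72 − 7 = 65; dropped labels = 2 × 65 = 130.
Actual frame index = 129820 − 130 = 129690.

129690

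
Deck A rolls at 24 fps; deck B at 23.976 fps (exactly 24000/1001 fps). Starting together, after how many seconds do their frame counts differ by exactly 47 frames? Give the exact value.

47047/24 seconds

The gap grows by |24000/1001 − 24| = 24/1001 frames per second.
Time for a 47-frame gap: 47 ÷ (24/1001) = 47047/24 s.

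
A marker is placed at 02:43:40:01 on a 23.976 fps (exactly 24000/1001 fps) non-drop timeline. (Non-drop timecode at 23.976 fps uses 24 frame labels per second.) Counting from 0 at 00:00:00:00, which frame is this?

Total seconds to the label: (2 × 3600 + 43 × 60 + 40) = 9820.
Frame index = 9820 × 24 + 1 = 235681.

235681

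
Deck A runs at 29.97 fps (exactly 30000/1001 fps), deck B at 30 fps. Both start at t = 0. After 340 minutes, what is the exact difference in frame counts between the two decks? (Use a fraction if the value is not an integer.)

340 min = 20400 s.
A emits 30000/1001 × 20400 = 612000000/1001 frames; B emits 30 × 20400 = 612000.
Difference = 612000/1001 frames (≈ 611.3886); B is ahead of A.

612000/1001 frames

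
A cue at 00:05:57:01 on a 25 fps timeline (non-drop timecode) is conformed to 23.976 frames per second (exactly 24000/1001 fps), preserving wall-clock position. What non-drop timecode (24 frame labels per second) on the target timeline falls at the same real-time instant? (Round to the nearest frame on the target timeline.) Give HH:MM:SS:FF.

Source frame index: (0×3600 + 5×60 + 57) × 25 + 1 = 8926.
Real time: 8926 / (25) = 8926/25 s.
Target frame: (8926/25) × (24000/1001) = 8568960/1001 ≈ 8560.400 → 8560.
At 24 labels/s: frame 8560 → 00:05:56:16.

00:05:56:16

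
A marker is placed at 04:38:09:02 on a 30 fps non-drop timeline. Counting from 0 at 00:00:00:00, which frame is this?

Total seconds to the label: (4 × 3600 + 38 × 60 + 9) = 16689.
Frame index = 16689 × 30 + 2 = 500672.

frame 500672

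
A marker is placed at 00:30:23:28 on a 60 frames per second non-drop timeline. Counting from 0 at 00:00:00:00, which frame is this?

Total seconds to the label: (0 × 3600 + 30 × 60 + 23) = 1823.
Frame index = 1823 × 60 + 28 = 109408.

109408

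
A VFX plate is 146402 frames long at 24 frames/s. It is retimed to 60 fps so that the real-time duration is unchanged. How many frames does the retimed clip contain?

Target frames = source frames × (target rate / source rate) = 146402 × (60)/(24) = 146402 × 5/2 = 366005.

366005 frames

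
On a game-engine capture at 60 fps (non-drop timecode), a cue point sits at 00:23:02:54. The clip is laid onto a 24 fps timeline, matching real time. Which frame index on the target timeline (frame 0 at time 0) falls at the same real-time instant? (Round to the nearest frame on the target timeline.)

Source frame index: (0×3600 + 23×60 + 2) × 60 + 54 = 82974.
Real time: 82974 / (60) = 13829/10 s.
Target frame: (13829/10) × (24) = 165948/5 ≈ 33189.600 → 33190.

frame 33190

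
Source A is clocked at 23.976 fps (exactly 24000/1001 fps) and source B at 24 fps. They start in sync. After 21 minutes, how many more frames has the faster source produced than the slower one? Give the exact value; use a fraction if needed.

21 min = 1260 s.
A emits 24000/1001 × 1260 = 4320000/143 frames; B emits 24 × 1260 = 30240.
Difference = 4320/143 frames (≈ 30.2098); B is ahead of A.

4320/143 frames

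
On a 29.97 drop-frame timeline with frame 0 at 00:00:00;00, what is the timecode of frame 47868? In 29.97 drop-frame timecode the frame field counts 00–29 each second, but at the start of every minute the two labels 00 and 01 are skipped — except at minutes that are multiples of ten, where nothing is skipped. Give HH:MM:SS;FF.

Each 10-minute DF block holds 10 × 60 × 30 − 9 × 2 = 17982 frames. 47868 ÷ 17982 → 2 full blocks, remainder 11904.
Within the partial block the first minute is 1800 frames and each further minute 1798, so 6 further minute boundaries passed. Total skipped labels = 18 × 2 + 2 × 6 = 48.
Non-drop label index = 47868 + 48 = 47916; at 30 labels/s that is 00:26:37:06, i.e. DF 00:26:37;06.

00:26:37;06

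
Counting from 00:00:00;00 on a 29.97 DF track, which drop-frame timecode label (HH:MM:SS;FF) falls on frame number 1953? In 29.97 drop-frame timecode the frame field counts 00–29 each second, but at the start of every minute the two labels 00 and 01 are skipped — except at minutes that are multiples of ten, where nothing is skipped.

Ten DF minutes hold 17982 frames, so frame 1953 lies in block 0 (frames 0–17981) with 1953 frames into that block.
The block's first minute is 1800 frames and the rest 1798 each; 1953 frames reaches minute 1, so 0 × 18 + 1 × 2 = 2 labels have been skipped so far.
Adding those back, label number 1953 + 2 = 1955 at 30 labels/s is 65 s + 5 f = 0 h 1 min 5 s frame 5, i.e. 00:01:05;05.

00:01:05;05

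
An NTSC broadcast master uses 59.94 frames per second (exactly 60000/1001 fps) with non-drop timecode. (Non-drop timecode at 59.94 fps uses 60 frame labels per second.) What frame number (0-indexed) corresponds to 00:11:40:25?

Total seconds to the label: (0 × 3600 + 11 × 60 + 40) = 700.
Frame index = 700 × 60 + 25 = 42025.

42025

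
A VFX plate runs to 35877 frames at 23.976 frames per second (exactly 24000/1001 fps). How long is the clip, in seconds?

Running time = 35877 / (24000/1001) = 1496.369875 s.

1496.369875 seconds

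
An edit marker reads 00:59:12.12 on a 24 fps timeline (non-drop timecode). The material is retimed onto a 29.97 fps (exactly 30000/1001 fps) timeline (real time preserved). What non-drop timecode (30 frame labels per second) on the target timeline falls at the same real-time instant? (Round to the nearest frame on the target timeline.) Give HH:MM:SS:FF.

00:59:08:29

Source frame index: (0×3600 + 59×60 + 12) × 24 + 12 = 85260.
Real time: 85260 / (24) = 7105/2 s.
Target frame: (7105/2) × (30000/1001) = 15225000/143 ≈ 106468.531 → 106469.
At 30 labels/s: frame 106469 → 00:59:08:29.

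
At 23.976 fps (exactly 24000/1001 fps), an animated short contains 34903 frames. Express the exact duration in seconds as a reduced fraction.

34937903/24000 seconds

Running time = 34903 ÷ (24000/1001) = 34903 × 1001/24000 = 34937903/24000 s.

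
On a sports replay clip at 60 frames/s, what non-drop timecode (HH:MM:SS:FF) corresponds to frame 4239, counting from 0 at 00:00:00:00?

4239 ÷ 60 = 70 full seconds, remainder 39 frames.
70 s = 0 h 1 min 10 s.
Timecode: 00:01:10:39.

00:01:10:39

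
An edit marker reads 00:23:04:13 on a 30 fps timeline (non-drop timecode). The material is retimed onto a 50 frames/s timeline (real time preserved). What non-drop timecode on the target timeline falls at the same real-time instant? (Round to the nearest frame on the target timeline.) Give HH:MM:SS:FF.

Source frame index: (0×3600 + 23×60 + 4) × 30 + 13 = 41533.
Real time: 41533 / (30) = 41533/30 s.
Target frame: (41533/30) × (50) = 207665/3 ≈ 69221.667 → 69222.
At 50 labels/s: frame 69222 → 00:23:04:22.

00:23:04:22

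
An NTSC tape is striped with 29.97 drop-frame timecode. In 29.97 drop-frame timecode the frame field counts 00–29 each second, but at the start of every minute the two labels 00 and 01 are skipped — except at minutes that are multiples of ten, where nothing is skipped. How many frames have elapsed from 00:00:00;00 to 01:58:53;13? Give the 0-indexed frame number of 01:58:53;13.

Complete 10-minute blocks: 11, each 17982 frames → 197802.
Remaining 8 whole minutes in the current block: 1800 + 7 × 1798 = 14386 frames.
Within the current minute: 53 × 30 + 13 − 2 = 1601 (labels ;00/;01 skipped at this minute). Total = 197802 + 14386 + 1601 = 213789.

213789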